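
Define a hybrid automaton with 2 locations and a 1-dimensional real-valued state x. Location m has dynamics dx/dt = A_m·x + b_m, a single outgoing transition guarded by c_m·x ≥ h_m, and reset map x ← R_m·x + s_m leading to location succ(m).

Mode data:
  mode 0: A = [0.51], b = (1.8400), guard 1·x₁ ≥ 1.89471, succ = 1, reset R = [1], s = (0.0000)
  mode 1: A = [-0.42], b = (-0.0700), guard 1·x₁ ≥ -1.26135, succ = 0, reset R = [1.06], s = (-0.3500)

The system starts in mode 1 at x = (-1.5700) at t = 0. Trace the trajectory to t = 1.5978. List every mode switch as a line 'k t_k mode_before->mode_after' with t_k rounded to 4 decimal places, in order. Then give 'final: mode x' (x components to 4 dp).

Mode 1: guard c·x = -1.2613 hit at Δt = 0.5914 (t = 0.5914), x⁻ = (-1.2614) → reset → x⁺ = (-1.6870), jump to mode 0
Mode 0: flow for 1.0064 to horizon, guard not reached → x = (-0.3987)

1 0.5914 1->0
final: 0 -0.3987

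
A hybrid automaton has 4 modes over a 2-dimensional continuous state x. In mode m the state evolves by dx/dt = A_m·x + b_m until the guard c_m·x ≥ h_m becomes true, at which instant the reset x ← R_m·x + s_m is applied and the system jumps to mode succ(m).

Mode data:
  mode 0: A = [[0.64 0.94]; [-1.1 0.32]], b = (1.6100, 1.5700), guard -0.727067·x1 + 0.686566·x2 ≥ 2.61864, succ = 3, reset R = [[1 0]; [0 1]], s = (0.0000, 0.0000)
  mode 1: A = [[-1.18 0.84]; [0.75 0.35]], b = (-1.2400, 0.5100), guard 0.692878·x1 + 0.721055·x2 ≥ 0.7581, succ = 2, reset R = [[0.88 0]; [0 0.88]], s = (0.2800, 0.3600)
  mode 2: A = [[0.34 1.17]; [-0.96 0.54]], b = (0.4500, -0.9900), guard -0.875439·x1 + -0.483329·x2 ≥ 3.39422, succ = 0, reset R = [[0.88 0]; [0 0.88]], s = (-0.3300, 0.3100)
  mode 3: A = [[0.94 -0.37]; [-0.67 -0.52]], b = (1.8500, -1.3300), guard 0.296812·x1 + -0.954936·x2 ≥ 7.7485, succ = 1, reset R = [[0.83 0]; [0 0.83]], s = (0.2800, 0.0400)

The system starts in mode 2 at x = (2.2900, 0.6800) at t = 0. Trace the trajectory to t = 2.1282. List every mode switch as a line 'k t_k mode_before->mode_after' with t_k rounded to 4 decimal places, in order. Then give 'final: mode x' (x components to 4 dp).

Mode 2: guard c·x = 3.3942 hit at Δt = 1.5551 (t = 1.5551), x⁻ = (-0.5172, -6.0858) → reset → x⁺ = (-0.7852, -5.0455), jump to mode 0
Mode 0: flow for 0.5731 to horizon, guard not reached → x = (-3.0079, -3.7935)

1 1.5551 2->0
final: 0 -3.0079 -3.7935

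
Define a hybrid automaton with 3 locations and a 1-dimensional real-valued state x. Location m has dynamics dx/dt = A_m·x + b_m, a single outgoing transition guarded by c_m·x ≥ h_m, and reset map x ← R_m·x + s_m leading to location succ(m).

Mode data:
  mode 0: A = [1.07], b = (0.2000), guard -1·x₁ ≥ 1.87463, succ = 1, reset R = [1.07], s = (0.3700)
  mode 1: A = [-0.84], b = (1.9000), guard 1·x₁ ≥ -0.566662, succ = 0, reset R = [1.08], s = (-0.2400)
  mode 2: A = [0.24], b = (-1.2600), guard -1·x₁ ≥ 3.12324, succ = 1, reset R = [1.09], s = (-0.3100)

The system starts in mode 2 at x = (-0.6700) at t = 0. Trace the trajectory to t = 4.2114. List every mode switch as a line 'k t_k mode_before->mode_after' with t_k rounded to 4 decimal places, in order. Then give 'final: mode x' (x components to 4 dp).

Mode 2: guard c·x = 3.1232 hit at Δt = 1.4446 (t = 1.4446), x⁻ = (-3.1232) → reset → x⁺ = (-3.7143), jump to mode 1
Mode 1: guard c·x = -0.5667 hit at Δt = 0.8905 (t = 2.3351), x⁻ = (-0.5667) → reset → x⁺ = (-0.8520), jump to mode 0
Mode 0: guard c·x = 1.8746 hit at Δt = 0.8703 (t = 3.2054), x⁻ = (-1.8746) → reset → x⁺ = (-1.6359), jump to mode 1
Mode 1: guard c·x = -0.5667 hit at Δt = 0.3817 (t = 3.5871), x⁻ = (-0.5667) → reset → x⁺ = (-0.8520), jump to mode 0
Mode 0: flow for 0.6243 to horizon, guard not reached → x = (-1.4840)

1 1.4446 2->1
2 2.3351 1->0
3 3.2054 0->1
4 3.5871 1->0
final: 0 -1.4840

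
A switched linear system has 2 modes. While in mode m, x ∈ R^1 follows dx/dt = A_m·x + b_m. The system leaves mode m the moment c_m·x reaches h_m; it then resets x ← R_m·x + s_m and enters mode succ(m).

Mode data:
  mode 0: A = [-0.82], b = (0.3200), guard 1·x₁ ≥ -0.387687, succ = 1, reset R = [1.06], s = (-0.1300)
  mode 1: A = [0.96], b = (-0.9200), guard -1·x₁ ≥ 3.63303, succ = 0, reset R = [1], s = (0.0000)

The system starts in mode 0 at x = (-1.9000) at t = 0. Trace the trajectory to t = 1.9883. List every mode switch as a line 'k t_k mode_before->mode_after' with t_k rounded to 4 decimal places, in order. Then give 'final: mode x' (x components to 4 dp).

1 1.3168 0->1
final: 1 -1.8982

Mode 0: guard c·x = -0.3877 hit at Δt = 1.3168 (t = 1.3168), x⁻ = (-0.3877) → reset → x⁺ = (-0.5409), jump to mode 1
Mode 1: flow for 0.6715 to horizon, guard not reached → x = (-1.8982)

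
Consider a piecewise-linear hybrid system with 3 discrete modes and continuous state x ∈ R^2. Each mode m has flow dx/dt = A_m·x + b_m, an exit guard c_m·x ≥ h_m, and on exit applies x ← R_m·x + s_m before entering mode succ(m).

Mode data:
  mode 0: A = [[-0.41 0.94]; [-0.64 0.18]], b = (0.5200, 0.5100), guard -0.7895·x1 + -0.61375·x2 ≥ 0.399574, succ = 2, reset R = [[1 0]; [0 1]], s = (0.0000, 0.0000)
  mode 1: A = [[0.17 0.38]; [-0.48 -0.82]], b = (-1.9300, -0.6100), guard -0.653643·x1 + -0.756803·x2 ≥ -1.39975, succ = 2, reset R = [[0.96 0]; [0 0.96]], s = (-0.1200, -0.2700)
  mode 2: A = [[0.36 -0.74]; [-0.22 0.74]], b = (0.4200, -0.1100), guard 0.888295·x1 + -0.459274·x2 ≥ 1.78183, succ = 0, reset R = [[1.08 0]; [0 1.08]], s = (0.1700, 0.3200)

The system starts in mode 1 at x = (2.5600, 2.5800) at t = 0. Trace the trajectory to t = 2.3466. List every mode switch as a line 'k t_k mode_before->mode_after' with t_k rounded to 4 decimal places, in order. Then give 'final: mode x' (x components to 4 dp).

1 0.8030 1->2
2 1.2032 2->0
final: 0 1.6073 -0.7456

Mode 1: guard c·x = -1.3998 hit at Δt = 0.8030 (t = 0.8030), x⁻ = (1.7156, 0.3678) → reset → x⁺ = (1.5270, 0.0831), jump to mode 2
Mode 2: guard c·x = 1.7818 hit at Δt = 0.4002 (t = 1.2032), x⁻ = (1.9462, -0.1154) → reset → x⁺ = (2.2719, 0.1954), jump to mode 0
Mode 0: flow for 1.1434 to horizon, guard not reached → x = (1.6073, -0.7456)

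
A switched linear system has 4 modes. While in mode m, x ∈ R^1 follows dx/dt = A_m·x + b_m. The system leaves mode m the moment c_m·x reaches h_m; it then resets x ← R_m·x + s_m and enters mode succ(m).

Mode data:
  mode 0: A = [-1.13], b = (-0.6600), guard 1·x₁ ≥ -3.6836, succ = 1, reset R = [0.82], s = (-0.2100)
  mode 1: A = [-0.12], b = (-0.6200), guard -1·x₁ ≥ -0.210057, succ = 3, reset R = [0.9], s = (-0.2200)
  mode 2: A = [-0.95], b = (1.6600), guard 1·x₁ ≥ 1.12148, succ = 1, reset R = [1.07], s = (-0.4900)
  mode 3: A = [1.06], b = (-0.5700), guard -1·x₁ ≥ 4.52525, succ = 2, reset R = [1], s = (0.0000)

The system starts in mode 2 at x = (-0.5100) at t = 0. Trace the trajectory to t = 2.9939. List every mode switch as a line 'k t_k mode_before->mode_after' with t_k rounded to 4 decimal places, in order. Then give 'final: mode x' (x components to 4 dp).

Mode 2: guard c·x = 1.1215 hit at Δt = 1.3503 (t = 1.3503), x⁻ = (1.1215) → reset → x⁺ = (0.7100), jump to mode 1
Mode 1: guard c·x = -0.2101 hit at Δt = 0.7409 (t = 2.0912), x⁻ = (0.2101) → reset → x⁺ = (-0.0309), jump to mode 3
Mode 3: flow for 0.9027 to horizon, guard not reached → x = (-0.9428)

1 1.3503 2->1
2 2.0912 1->3
final: 3 -0.9428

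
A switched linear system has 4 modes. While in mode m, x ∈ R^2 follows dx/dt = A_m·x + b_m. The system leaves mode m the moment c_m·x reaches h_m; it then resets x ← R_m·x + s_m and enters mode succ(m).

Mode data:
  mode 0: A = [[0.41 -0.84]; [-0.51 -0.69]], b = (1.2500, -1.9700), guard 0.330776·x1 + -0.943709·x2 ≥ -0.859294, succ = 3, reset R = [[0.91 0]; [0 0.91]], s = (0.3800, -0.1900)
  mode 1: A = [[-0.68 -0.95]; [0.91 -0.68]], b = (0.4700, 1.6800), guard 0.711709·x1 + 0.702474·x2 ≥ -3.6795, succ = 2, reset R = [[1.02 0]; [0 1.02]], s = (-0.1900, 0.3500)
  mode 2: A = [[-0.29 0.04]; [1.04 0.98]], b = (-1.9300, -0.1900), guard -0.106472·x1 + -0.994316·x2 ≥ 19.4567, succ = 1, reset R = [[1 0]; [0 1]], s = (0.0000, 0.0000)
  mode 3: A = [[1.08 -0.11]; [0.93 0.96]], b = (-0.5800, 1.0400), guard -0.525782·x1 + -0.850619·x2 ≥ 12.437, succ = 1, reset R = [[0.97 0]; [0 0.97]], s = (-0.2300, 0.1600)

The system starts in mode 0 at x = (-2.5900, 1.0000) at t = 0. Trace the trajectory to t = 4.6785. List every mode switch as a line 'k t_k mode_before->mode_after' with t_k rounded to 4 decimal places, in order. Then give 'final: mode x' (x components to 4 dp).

Mode 0: guard c·x = -0.8593 hit at Δt = 1.4290 (t = 1.4290), x⁻ = (-2.8764, -0.0977) → reset → x⁺ = (-2.2375, -0.2789), jump to mode 3
Mode 3: guard c·x = 12.4370 hit at Δt = 1.2594 (t = 2.6884), x⁻ = (-9.6406, -8.6621) → reset → x⁺ = (-9.5814, -8.2422), jump to mode 1
Mode 1: guard c·x = -3.6795 hit at Δt = 0.9553 (t = 3.6437), x⁻ = (0.1012, -5.3404) → reset → x⁺ = (-0.0868, -5.0972), jump to mode 2
Mode 2: flow for 1.0348 to horizon, guard not reached → x = (-2.1404, -16.1777)

1 1.4290 0->3
2 2.6884 3->1
3 3.6437 1->2
final: 2 -2.1404 -16.1777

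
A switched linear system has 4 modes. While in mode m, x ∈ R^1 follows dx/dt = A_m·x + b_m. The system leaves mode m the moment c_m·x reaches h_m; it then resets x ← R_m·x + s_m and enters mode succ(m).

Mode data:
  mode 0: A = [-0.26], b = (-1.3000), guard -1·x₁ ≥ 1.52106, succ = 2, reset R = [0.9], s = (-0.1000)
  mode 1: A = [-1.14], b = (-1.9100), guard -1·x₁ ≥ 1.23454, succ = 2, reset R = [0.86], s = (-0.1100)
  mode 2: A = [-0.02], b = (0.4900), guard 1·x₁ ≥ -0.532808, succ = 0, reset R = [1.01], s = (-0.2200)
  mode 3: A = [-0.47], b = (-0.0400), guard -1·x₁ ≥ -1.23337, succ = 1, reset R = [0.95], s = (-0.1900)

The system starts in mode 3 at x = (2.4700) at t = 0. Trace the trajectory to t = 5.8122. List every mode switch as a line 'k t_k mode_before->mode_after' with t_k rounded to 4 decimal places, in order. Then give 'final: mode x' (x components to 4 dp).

1 1.4077 3->1
2 2.9833 1->2
3 4.2434 2->0
4 5.0060 0->2
final: 2 -1.0536

Mode 3: guard c·x = -1.2334 hit at Δt = 1.4077 (t = 1.4077), x⁻ = (1.2334) → reset → x⁺ = (0.9817), jump to mode 1
Mode 1: guard c·x = 1.2345 hit at Δt = 1.5756 (t = 2.9833), x⁻ = (-1.2345) → reset → x⁺ = (-1.1717), jump to mode 2
Mode 2: guard c·x = -0.5328 hit at Δt = 1.2601 (t = 4.2434), x⁻ = (-0.5328) → reset → x⁺ = (-0.7581), jump to mode 0
Mode 0: guard c·x = 1.5211 hit at Δt = 0.7626 (t = 5.0060), x⁻ = (-1.5211) → reset → x⁺ = (-1.4690), jump to mode 2
Mode 2: flow for 0.8062 to horizon, guard not reached → x = (-1.0536)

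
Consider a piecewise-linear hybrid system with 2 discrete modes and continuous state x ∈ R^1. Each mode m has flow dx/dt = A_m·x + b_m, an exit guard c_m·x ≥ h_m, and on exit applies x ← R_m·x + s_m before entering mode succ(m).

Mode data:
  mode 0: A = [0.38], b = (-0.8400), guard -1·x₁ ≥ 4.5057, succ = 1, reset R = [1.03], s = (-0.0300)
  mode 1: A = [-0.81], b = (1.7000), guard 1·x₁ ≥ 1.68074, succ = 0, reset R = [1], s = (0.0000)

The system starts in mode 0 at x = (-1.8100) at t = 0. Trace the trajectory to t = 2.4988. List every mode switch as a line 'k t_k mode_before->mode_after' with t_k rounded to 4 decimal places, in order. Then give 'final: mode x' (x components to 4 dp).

Mode 0: guard c·x = 4.5057 hit at Δt = 1.3503 (t = 1.3503), x⁻ = (-4.5057) → reset → x⁺ = (-4.6709), jump to mode 1
Mode 1: flow for 1.1485 to horizon, guard not reached → x = (-0.5715)

1 1.3503 0->1
final: 1 -0.5715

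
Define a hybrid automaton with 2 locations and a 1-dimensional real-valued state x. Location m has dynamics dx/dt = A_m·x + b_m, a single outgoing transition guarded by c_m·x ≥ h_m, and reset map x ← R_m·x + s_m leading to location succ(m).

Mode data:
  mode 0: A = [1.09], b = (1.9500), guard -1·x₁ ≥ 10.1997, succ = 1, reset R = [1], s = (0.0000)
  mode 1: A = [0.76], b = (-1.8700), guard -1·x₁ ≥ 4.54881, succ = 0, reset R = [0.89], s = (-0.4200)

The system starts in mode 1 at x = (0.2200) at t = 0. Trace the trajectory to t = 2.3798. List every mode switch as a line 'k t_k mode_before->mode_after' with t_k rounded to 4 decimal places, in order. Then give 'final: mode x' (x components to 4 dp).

Mode 1: guard c·x = 4.5488 hit at Δt = 1.5007 (t = 1.5007), x⁻ = (-4.5488) → reset → x⁺ = (-4.4684), jump to mode 0
Mode 0: flow for 0.8791 to horizon, guard not reached → x = (-8.7744)

1 1.5007 1->0
final: 0 -8.7744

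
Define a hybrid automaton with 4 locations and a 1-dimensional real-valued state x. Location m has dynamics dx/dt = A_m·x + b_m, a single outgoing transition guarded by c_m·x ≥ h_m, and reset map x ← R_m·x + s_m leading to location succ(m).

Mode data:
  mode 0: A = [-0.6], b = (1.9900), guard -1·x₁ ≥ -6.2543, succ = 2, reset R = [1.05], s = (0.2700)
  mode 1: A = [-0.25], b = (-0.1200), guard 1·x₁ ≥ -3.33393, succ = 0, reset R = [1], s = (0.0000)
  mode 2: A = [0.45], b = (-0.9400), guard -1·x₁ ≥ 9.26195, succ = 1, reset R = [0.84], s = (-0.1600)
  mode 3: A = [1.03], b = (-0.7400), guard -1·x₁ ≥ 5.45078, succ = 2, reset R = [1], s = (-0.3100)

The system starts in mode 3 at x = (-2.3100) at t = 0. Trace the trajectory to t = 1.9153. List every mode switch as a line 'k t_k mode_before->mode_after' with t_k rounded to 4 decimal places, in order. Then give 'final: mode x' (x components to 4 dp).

Mode 3: guard c·x = 5.4508 hit at Δt = 0.6908 (t = 0.6908), x⁻ = (-5.4508) → reset → x⁺ = (-5.7608), jump to mode 2
Mode 2: guard c·x = 9.2620 hit at Δt = 0.8196 (t = 1.5104), x⁻ = (-9.2619) → reset → x⁺ = (-7.9400), jump to mode 1
Mode 1: flow for 0.4049 to horizon, guard not reached → x = (-7.2219)

1 0.6908 3->2
2 1.5104 2->1
final: 1 -7.2219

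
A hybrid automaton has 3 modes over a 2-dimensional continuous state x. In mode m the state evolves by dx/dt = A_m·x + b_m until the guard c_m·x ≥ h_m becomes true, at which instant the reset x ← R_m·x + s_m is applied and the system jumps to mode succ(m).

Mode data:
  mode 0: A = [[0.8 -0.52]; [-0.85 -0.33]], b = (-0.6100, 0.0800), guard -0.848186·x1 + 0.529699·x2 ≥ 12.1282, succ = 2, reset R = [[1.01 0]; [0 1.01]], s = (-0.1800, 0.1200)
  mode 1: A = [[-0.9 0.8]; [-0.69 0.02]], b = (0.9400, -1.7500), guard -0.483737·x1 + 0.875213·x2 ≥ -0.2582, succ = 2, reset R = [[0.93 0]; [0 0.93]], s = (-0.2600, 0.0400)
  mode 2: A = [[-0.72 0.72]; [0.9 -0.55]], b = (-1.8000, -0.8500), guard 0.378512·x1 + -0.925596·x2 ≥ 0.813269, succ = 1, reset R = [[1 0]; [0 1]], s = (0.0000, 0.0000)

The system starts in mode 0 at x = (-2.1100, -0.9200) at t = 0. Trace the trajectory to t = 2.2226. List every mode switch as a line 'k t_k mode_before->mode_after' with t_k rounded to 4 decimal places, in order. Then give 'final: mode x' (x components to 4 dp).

Mode 0: guard c·x = 12.1282 hit at Δt = 1.5743 (t = 1.5743), x⁻ = (-10.9323, 5.3909) → reset → x⁺ = (-11.2216, 5.5648), jump to mode 2
Mode 2: flow for 0.6483 to horizon, guard not reached → x = (-7.3243, -0.8690)

1 1.5743 0->2
final: 2 -7.3243 -0.8690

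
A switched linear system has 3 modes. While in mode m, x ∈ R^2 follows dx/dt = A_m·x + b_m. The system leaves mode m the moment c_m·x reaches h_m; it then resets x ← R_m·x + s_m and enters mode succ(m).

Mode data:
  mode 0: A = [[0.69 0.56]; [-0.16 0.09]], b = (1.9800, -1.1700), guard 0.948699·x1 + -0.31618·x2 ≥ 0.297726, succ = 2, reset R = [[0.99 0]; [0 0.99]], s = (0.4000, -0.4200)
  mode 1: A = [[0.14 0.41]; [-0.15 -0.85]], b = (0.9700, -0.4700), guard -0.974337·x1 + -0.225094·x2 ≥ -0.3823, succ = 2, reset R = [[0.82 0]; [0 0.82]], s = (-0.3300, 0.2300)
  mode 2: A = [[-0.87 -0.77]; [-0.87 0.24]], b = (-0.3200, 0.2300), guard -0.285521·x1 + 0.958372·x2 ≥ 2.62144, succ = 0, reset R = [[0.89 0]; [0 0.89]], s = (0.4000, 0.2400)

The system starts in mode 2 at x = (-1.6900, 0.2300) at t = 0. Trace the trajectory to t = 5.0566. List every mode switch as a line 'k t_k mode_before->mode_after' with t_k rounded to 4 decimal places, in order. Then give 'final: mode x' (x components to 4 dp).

Mode 2: guard c·x = 2.6214 hit at Δt = 1.1057 (t = 1.1057), x⁻ = (-1.6168, 2.2536) → reset → x⁺ = (-1.0389, 2.2457), jump to mode 0
Mode 0: guard c·x = 0.2977 hit at Δt = 0.6366 (t = 1.7423), x⁻ = (0.8562, 1.6274) → reset → x⁺ = (1.2477, 1.1912), jump to mode 2
Mode 2: guard c·x = 2.6214 hit at Δt = 1.7842 (t = 3.5265), x⁻ = (-1.1548, 2.3912) → reset → x⁺ = (-0.6278, 2.3682), jump to mode 0
Mode 0: guard c·x = 0.2977 hit at Δt = 0.4812 (t = 4.0077), x⁻ = (0.9431, 1.8883) → reset → x⁺ = (1.3337, 1.4494), jump to mode 2
Mode 2: flow for 1.0489 to horizon, guard not reached → x = (-0.4771, 1.7717)

1 1.1057 2->0
2 1.7423 0->2
3 3.5265 2->0
4 4.0077 0->2
final: 2 -0.4771 1.7717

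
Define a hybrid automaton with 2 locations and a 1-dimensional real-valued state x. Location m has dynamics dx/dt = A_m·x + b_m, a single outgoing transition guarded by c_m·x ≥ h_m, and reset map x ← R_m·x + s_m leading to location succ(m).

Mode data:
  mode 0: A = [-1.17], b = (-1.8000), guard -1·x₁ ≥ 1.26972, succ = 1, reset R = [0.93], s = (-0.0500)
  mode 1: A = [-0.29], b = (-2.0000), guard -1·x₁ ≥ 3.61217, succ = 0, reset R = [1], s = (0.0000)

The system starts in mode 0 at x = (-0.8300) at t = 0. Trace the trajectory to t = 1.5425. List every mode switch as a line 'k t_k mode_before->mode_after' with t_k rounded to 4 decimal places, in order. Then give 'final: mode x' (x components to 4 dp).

Mode 0: guard c·x = 1.2697 hit at Δt = 0.8285 (t = 0.8285), x⁻ = (-1.2697) → reset → x⁺ = (-1.2308), jump to mode 1
Mode 1: flow for 0.7140 to horizon, guard not reached → x = (-2.2905)

1 0.8285 0->1
final: 1 -2.2905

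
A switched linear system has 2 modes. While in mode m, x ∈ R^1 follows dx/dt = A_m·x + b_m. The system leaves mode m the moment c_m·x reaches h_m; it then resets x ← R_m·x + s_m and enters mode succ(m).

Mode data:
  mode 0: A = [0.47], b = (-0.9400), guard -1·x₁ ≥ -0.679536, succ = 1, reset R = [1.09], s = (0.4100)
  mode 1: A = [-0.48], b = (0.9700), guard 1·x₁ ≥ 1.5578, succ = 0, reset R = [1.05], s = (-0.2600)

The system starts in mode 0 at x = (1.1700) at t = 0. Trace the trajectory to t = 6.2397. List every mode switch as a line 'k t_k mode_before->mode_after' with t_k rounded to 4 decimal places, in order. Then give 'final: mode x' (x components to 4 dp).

Mode 0: guard c·x = -0.6795 hit at Δt = 0.9879 (t = 0.9879), x⁻ = (0.6795) → reset → x⁺ = (1.1507), jump to mode 1
Mode 1: guard c·x = 1.5578 hit at Δt = 1.3143 (t = 2.3022), x⁻ = (1.5578) → reset → x⁺ = (1.3757), jump to mode 0
Mode 0: guard c·x = -0.6795 hit at Δt = 1.5938 (t = 3.8960), x⁻ = (0.6795) → reset → x⁺ = (1.1507), jump to mode 1
Mode 1: guard c·x = 1.5578 hit at Δt = 1.3143 (t = 5.2103), x⁻ = (1.5578) → reset → x⁺ = (1.3757), jump to mode 0
Mode 0: flow for 1.0294 to horizon, guard not reached → x = (0.9872)

1 0.9879 0->1
2 2.3022 1->0
3 3.8960 0->1
4 5.2103 1->0
final: 0 0.9872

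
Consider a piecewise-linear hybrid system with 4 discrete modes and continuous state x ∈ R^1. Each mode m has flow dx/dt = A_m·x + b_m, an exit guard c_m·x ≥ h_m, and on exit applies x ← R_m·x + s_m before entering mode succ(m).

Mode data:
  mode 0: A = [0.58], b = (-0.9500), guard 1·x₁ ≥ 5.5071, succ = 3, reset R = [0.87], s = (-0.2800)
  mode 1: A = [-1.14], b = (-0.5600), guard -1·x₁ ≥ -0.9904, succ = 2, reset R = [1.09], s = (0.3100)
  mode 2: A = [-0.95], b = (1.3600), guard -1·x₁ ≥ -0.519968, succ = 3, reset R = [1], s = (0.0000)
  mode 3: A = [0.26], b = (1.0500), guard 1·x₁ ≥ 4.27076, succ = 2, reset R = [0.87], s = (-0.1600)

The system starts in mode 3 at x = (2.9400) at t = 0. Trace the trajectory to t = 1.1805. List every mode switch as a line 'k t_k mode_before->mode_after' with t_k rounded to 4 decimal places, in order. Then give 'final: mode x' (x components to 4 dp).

1 0.6713 3->2
final: 2 2.7410

Mode 3: guard c·x = 4.2708 hit at Δt = 0.6713 (t = 0.6713), x⁻ = (4.2708) → reset → x⁺ = (3.5556), jump to mode 2
Mode 2: flow for 0.5092 to horizon, guard not reached → x = (2.7410)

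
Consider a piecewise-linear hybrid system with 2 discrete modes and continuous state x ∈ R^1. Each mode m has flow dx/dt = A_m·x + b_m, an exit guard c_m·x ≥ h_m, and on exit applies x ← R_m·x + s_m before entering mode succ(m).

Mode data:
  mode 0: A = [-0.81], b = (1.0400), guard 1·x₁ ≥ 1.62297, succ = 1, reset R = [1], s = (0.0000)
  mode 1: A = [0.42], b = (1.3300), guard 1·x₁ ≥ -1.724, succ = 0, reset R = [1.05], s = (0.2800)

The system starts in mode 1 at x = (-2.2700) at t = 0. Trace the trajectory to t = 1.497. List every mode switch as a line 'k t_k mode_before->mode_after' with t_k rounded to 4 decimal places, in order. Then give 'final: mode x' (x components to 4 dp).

1 1.1323 1->0
final: 0 -0.8104

Mode 1: guard c·x = -1.7240 hit at Δt = 1.1323 (t = 1.1323), x⁻ = (-1.7240) → reset → x⁺ = (-1.5302), jump to mode 0
Mode 0: flow for 0.3647 to horizon, guard not reached → x = (-0.8104)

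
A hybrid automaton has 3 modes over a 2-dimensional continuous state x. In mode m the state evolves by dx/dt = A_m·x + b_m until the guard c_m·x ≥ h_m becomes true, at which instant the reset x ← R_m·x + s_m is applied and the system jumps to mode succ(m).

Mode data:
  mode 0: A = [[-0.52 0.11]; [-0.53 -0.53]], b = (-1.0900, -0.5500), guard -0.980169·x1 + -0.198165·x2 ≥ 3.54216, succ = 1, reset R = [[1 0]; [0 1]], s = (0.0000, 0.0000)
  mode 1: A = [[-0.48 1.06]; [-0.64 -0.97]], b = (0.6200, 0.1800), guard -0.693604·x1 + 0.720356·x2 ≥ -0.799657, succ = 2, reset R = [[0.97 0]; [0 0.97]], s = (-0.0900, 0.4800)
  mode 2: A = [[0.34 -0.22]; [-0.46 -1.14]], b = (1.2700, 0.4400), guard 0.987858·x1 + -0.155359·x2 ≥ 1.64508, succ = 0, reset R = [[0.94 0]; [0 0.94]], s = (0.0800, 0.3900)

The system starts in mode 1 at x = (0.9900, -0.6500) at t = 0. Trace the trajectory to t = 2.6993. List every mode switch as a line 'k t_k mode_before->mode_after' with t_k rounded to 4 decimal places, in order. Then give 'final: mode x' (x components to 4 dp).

1 0.8924 1->2
2 1.5655 2->0
final: 0 -0.0492 -0.5590

Mode 1: guard c·x = -0.7997 hit at Δt = 0.8924 (t = 0.8924), x⁻ = (0.6702, -0.4647) → reset → x⁺ = (0.5601, 0.0292), jump to mode 2
Mode 2: guard c·x = 1.6451 hit at Δt = 0.6731 (t = 1.5655), x⁻ = (1.6606, -0.0301) → reset → x⁺ = (1.6409, 0.3617), jump to mode 0
Mode 0: flow for 1.1338 to horizon, guard not reached → x = (-0.0492, -0.5590)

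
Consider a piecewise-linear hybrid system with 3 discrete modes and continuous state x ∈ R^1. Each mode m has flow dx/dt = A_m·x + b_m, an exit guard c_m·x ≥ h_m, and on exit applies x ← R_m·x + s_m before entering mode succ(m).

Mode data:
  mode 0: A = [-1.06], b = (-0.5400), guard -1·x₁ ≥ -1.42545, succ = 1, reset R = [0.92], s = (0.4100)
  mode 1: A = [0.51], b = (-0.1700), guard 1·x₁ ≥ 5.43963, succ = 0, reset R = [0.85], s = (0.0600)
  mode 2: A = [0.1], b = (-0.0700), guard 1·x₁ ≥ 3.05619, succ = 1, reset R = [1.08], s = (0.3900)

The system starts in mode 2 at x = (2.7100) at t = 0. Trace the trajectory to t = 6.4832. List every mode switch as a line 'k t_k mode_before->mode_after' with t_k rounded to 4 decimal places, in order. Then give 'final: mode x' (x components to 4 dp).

1 1.5891 2->1
2 2.4113 1->0
3 3.3427 0->1
4 5.8967 1->0
final: 0 2.2796

Mode 2: guard c·x = 3.0562 hit at Δt = 1.5891 (t = 1.5891), x⁻ = (3.0562) → reset → x⁺ = (3.6907), jump to mode 1
Mode 1: guard c·x = 5.4396 hit at Δt = 0.8222 (t = 2.4113), x⁻ = (5.4396) → reset → x⁺ = (4.6837), jump to mode 0
Mode 0: guard c·x = -1.4255 hit at Δt = 0.9314 (t = 3.3427), x⁻ = (1.4255) → reset → x⁺ = (1.7214), jump to mode 1
Mode 1: guard c·x = 5.4396 hit at Δt = 2.5540 (t = 5.8967), x⁻ = (5.4396) → reset → x⁺ = (4.6837), jump to mode 0
Mode 0: flow for 0.5865 to horizon, guard not reached → x = (2.2796)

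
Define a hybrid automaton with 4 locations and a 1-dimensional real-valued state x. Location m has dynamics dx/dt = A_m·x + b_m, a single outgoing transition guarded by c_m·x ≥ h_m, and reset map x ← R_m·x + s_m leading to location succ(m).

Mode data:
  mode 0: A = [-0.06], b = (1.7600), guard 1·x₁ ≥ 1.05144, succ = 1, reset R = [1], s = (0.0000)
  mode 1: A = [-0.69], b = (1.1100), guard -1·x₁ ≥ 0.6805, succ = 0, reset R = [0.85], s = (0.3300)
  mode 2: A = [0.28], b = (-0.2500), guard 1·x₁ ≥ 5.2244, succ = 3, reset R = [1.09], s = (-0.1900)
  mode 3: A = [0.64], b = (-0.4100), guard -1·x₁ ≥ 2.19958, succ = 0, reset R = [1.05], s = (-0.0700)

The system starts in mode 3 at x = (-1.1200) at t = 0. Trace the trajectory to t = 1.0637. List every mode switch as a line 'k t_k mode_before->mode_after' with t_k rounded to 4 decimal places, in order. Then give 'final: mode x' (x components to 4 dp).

Mode 3: guard c·x = 2.1996 hit at Δt = 0.7472 (t = 0.7472), x⁻ = (-2.1996) → reset → x⁺ = (-2.3796), jump to mode 0
Mode 0: flow for 0.3165 to horizon, guard not reached → x = (-1.7830)

1 0.7472 3->0
final: 0 -1.7830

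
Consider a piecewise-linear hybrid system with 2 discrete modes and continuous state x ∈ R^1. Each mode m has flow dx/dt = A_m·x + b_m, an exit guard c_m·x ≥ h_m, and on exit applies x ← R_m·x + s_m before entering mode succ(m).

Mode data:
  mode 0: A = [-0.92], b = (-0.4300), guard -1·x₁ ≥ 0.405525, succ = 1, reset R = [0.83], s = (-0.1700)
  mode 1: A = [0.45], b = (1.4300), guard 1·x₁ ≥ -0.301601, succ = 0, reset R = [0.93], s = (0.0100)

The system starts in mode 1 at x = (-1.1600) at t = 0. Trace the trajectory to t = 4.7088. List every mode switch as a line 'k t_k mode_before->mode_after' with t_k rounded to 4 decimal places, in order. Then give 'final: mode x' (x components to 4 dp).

1 0.7877 1->0
2 2.0461 0->1
3 2.2104 1->0
4 3.4688 0->1
5 3.6331 1->0
final: 0 -0.3942

Mode 1: guard c·x = -0.3016 hit at Δt = 0.7877 (t = 0.7877), x⁻ = (-0.3016) → reset → x⁺ = (-0.2705), jump to mode 0
Mode 0: guard c·x = 0.4055 hit at Δt = 1.2584 (t = 2.0461), x⁻ = (-0.4055) → reset → x⁺ = (-0.5066), jump to mode 1
Mode 1: guard c·x = -0.3016 hit at Δt = 0.1643 (t = 2.2104), x⁻ = (-0.3016) → reset → x⁺ = (-0.2705), jump to mode 0
Mode 0: guard c·x = 0.4055 hit at Δt = 1.2584 (t = 3.4688), x⁻ = (-0.4055) → reset → x⁺ = (-0.5066), jump to mode 1
Mode 1: guard c·x = -0.3016 hit at Δt = 0.1643 (t = 3.6331), x⁻ = (-0.3016) → reset → x⁺ = (-0.2705), jump to mode 0
Mode 0: flow for 1.0757 to horizon, guard not reached → x = (-0.3942)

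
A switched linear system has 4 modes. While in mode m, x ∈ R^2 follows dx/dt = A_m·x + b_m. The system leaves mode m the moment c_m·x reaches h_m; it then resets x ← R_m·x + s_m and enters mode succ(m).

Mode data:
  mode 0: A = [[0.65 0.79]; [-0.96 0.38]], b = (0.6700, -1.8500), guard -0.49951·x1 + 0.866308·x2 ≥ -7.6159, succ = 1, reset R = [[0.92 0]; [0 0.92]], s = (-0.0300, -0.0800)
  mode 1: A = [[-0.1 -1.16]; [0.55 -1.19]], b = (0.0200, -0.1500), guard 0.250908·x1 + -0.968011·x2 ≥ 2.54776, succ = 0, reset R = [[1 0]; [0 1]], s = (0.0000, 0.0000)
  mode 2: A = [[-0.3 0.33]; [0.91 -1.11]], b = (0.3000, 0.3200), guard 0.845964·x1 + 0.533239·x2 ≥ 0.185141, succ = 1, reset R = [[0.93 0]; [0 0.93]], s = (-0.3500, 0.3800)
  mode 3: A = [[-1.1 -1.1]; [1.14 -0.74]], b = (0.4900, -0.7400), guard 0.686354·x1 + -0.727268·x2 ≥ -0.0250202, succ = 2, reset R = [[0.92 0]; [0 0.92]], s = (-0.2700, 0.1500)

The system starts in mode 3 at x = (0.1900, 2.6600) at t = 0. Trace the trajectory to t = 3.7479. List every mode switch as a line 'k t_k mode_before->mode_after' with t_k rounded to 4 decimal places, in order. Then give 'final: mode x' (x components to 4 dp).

Mode 3: guard c·x = -0.0250 hit at Δt = 1.4297 (t = 1.4297), x⁻ = (-0.1570, -0.1138) → reset → x⁺ = (-0.4144, 0.0453), jump to mode 2
Mode 2: guard c·x = 0.1851 hit at Δt = 1.3979 (t = 2.8276), x⁻ = (0.1024, 0.1847) → reset → x⁺ = (-0.2548, 0.5518), jump to mode 1
Mode 1: flow for 0.9203 to horizon, guard not reached → x = (-0.4326, -0.0254)

1 1.4297 3->2
2 2.8276 2->1
final: 1 -0.4326 -0.0254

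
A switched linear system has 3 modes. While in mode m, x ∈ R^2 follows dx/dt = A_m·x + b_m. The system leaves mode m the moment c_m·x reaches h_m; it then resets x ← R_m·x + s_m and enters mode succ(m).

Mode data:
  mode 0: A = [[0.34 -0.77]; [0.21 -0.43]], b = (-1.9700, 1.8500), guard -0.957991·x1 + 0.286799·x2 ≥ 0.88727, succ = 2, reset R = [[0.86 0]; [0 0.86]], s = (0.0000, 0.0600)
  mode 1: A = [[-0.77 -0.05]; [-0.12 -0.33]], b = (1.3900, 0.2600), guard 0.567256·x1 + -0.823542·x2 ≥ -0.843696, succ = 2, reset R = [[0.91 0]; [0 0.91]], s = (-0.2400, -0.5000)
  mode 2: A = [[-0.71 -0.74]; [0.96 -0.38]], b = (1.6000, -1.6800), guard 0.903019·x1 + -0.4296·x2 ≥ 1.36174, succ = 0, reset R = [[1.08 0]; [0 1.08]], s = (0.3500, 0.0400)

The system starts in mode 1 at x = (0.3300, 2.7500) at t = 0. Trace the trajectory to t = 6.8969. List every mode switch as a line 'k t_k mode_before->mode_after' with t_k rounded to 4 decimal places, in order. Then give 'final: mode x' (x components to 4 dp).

1 1.4665 1->2
2 3.0088 2->0
3 4.0100 0->2
4 5.4864 2->0
5 6.5362 0->2
final: 2 -0.0224 0.4583

Mode 1: guard c·x = -0.8437 hit at Δt = 1.4665 (t = 1.4665), x⁻ = (1.2312, 1.8725) → reset → x⁺ = (0.8804, 1.2040), jump to mode 2
Mode 2: guard c·x = 1.3617 hit at Δt = 1.5423 (t = 3.0088), x⁻ = (1.5293, 0.0447) → reset → x⁺ = (2.0016, 0.0883), jump to mode 0
Mode 0: guard c·x = 0.8873 hit at Δt = 1.0012 (t = 4.0100), x⁻ = (-0.4134, 1.7128) → reset → x⁺ = (-0.3555, 1.5330), jump to mode 2
Mode 2: guard c·x = 1.3617 hit at Δt = 1.4764 (t = 5.4864), x⁻ = (1.2873, -0.4639) → reset → x⁺ = (1.7403, -0.4610), jump to mode 0
Mode 0: guard c·x = 0.8873 hit at Δt = 1.0498 (t = 6.5362), x⁻ = (-0.5078, 1.3977) → reset → x⁺ = (-0.4367, 1.2620), jump to mode 2
Mode 2: flow for 0.3607 to horizon, guard not reached → x = (-0.0224, 0.4583)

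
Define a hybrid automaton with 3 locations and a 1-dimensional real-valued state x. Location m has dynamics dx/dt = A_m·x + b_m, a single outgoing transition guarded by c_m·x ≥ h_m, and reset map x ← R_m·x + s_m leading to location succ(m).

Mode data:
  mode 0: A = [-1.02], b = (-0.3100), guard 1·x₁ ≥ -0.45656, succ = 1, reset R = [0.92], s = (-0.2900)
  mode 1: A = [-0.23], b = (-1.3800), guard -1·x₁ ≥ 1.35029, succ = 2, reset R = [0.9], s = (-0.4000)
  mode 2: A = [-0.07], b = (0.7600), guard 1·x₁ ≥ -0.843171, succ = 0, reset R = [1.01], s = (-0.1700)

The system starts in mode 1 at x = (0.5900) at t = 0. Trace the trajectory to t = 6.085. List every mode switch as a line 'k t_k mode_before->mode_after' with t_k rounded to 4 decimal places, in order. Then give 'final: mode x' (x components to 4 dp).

Mode 1: guard c·x = 1.3503 hit at Δt = 1.5163 (t = 1.5163), x⁻ = (-1.3503) → reset → x⁺ = (-1.6153), jump to mode 2
Mode 2: guard c·x = -0.8432 hit at Δt = 0.9129 (t = 2.4292), x⁻ = (-0.8432) → reset → x⁺ = (-1.0216), jump to mode 0
Mode 0: guard c·x = -0.4566 hit at Δt = 1.5176 (t = 3.9468), x⁻ = (-0.4566) → reset → x⁺ = (-0.7100), jump to mode 1
Mode 1: guard c·x = 1.3503 hit at Δt = 0.5609 (t = 4.5077), x⁻ = (-1.3503) → reset → x⁺ = (-1.6153), jump to mode 2
Mode 2: guard c·x = -0.8432 hit at Δt = 0.9129 (t = 5.4206), x⁻ = (-0.8432) → reset → x⁺ = (-1.0216), jump to mode 0
Mode 0: flow for 0.6644 to horizon, guard not reached → x = (-0.6684)

1 1.5163 1->2
2 2.4292 2->0
3 3.9468 0->1
4 4.5077 1->2
5 5.4206 2->0
final: 0 -0.6684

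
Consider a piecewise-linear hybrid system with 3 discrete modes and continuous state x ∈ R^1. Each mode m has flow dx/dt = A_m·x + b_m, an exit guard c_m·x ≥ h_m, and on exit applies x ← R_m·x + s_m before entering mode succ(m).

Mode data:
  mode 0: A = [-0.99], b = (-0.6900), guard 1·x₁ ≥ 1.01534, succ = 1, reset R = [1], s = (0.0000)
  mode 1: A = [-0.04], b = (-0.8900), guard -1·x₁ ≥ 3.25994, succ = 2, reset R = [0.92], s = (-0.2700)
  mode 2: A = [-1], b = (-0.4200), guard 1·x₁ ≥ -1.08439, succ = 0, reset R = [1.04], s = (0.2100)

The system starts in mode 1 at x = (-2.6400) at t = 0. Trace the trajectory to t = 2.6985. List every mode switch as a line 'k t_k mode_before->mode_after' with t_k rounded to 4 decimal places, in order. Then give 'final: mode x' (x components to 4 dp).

Mode 1: guard c·x = 3.2599 hit at Δt = 0.8031 (t = 0.8031), x⁻ = (-3.2599) → reset → x⁺ = (-3.2691), jump to mode 2
Mode 2: guard c·x = -1.0844 hit at Δt = 1.4559 (t = 2.2590), x⁻ = (-1.0844) → reset → x⁺ = (-0.9178), jump to mode 0
Mode 0: flow for 0.4395 to horizon, guard not reached → x = (-0.8399)

1 0.8031 1->2
2 2.2590 2->0
final: 0 -0.8399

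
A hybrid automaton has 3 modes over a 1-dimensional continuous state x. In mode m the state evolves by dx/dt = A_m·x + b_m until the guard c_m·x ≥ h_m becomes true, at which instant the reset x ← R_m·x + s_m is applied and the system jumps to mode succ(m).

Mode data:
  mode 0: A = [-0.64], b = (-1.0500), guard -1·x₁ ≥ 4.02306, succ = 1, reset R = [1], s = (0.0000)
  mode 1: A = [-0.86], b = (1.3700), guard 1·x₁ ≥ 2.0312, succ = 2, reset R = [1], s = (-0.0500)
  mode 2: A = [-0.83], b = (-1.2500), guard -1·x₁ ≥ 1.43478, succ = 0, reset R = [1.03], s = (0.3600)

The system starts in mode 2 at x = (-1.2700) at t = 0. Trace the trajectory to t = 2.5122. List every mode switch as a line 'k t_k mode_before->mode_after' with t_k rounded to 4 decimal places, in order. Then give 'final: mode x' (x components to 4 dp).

Mode 2: guard c·x = 1.4348 hit at Δt = 1.4432 (t = 1.4432), x⁻ = (-1.4348) → reset → x⁺ = (-1.1178), jump to mode 0
Mode 0: flow for 1.0690 to horizon, guard not reached → x = (-1.3769)

1 1.4432 2->0
final: 0 -1.3769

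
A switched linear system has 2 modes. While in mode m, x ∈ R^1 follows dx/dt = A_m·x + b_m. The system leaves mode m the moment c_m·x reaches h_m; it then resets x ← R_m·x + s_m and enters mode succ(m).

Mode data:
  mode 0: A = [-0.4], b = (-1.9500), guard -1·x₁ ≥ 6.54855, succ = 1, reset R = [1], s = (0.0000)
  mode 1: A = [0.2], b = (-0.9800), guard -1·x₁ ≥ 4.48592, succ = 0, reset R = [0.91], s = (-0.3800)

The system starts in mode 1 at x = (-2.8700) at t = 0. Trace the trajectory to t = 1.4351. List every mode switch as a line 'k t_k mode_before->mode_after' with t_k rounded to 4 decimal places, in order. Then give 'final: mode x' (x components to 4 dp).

Mode 1: guard c·x = 4.4859 hit at Δt = 0.9447 (t = 0.9447), x⁻ = (-4.4859) → reset → x⁺ = (-4.4622), jump to mode 0
Mode 0: flow for 0.4904 to horizon, guard not reached → x = (-4.5357)

1 0.9447 1->0
final: 0 -4.5357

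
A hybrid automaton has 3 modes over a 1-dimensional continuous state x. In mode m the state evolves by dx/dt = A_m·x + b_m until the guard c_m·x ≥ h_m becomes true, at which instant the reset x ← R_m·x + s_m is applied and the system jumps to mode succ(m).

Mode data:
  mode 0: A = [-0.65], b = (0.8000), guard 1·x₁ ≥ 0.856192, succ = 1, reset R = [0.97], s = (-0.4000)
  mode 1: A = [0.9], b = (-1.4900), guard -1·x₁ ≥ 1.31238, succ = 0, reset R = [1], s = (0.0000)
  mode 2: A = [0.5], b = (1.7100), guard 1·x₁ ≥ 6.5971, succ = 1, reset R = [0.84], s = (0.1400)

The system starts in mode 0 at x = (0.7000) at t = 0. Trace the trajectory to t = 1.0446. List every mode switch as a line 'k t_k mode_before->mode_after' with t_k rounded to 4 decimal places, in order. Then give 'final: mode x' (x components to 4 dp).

1 0.5362 0->1
final: 1 -0.2803

Mode 0: guard c·x = 0.8562 hit at Δt = 0.5362 (t = 0.5362), x⁻ = (0.8562) → reset → x⁺ = (0.4305), jump to mode 1
Mode 1: flow for 0.5084 to horizon, guard not reached → x = (-0.2803)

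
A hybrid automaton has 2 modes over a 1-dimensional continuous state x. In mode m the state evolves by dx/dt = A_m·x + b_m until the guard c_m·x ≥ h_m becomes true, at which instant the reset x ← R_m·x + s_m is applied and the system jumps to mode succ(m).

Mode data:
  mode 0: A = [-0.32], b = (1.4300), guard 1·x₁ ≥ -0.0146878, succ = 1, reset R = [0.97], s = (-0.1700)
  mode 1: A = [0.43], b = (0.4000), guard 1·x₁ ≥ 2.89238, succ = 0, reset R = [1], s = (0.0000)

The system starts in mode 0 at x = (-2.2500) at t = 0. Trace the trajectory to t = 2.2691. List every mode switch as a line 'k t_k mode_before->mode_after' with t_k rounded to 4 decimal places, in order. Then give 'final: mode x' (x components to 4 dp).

1 1.2641 0->1
final: 1 0.2190

Mode 0: guard c·x = -0.0147 hit at Δt = 1.2641 (t = 1.2641), x⁻ = (-0.0147) → reset → x⁺ = (-0.1842), jump to mode 1
Mode 1: flow for 1.0050 to horizon, guard not reached → x = (0.2190)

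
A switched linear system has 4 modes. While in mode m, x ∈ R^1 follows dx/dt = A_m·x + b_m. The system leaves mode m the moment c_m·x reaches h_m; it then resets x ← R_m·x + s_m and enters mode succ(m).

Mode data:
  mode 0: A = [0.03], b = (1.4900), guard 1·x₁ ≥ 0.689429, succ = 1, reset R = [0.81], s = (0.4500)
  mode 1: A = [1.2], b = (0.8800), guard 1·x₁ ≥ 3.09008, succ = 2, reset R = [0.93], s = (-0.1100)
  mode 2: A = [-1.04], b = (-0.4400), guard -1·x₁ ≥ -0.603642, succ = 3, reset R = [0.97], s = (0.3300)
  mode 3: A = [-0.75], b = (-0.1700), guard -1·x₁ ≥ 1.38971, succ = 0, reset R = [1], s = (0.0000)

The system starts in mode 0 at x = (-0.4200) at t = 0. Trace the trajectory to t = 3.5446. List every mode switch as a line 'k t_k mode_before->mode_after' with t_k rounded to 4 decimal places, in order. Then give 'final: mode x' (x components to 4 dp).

1 0.7426 0->1
2 1.3978 1->2
3 2.4869 2->3
final: 3 0.2900

Mode 0: guard c·x = 0.6894 hit at Δt = 0.7426 (t = 0.7426), x⁻ = (0.6894) → reset → x⁺ = (1.0084), jump to mode 1
Mode 1: guard c·x = 3.0901 hit at Δt = 0.6552 (t = 1.3978), x⁻ = (3.0901) → reset → x⁺ = (2.7638), jump to mode 2
Mode 2: guard c·x = -0.6036 hit at Δt = 1.0891 (t = 2.4869), x⁻ = (0.6036) → reset → x⁺ = (0.9155), jump to mode 3
Mode 3: flow for 1.0577 to horizon, guard not reached → x = (0.2900)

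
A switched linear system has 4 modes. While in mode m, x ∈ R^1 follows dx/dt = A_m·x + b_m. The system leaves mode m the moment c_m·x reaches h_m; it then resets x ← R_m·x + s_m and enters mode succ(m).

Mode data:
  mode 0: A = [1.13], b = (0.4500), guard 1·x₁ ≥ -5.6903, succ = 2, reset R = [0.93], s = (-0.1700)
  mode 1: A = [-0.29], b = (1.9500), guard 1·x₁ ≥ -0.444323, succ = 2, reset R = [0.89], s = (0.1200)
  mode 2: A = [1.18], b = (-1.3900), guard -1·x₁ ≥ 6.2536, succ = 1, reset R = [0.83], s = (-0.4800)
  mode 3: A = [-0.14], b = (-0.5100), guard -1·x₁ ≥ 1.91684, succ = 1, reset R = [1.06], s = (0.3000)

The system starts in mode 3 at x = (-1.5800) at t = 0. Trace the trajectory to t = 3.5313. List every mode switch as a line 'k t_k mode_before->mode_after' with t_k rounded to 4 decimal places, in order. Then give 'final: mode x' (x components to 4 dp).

1 1.2734 3->1
2 1.8430 1->2
3 3.2259 2->1
final: 1 -4.6199

Mode 3: guard c·x = 1.9168 hit at Δt = 1.2734 (t = 1.2734), x⁻ = (-1.9168) → reset → x⁺ = (-1.7319), jump to mode 1
Mode 1: guard c·x = -0.4443 hit at Δt = 0.5696 (t = 1.8430), x⁻ = (-0.4443) → reset → x⁺ = (-0.2754), jump to mode 2
Mode 2: guard c·x = 6.2536 hit at Δt = 1.3829 (t = 3.2259), x⁻ = (-6.2536) → reset → x⁺ = (-5.6705), jump to mode 1
Mode 1: flow for 0.3054 to horizon, guard not reached → x = (-4.6199)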